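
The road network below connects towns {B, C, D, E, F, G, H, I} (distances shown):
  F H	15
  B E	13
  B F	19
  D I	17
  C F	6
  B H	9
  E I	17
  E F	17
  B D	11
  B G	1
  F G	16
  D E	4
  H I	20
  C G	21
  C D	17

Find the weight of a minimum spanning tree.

63

Sort edges by weight, then run Kruskal:
B G (1): add — endpoints in different components.
D E (4): add — endpoints in different components.
C F (6): add — endpoints in different components.
B H (9): add — endpoints in different components.
B D (11): add — endpoints in different components.
B E (13): skip — B and E already connected.
F H (15): add — endpoints in different components.
F G (16): skip — F and G already connected.
C D (17): skip — C and D already connected.
D I (17): add — endpoints in different components.
MST edges: B G, D E, C F, B H, B D, F H, D I; total weight 1+4+6+9+11+15+17 = 63.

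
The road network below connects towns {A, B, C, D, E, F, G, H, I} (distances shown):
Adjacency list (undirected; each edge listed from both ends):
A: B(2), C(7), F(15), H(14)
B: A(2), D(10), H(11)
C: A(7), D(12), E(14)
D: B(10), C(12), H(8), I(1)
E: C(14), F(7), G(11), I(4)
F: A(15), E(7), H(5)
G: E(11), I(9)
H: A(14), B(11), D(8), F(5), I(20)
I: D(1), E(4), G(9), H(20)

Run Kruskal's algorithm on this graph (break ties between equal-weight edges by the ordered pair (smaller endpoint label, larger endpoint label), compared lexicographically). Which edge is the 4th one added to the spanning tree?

F-H

Kruskal: consider edges lightest-first.
D I (1): add — endpoints in different components.
A B (2): add — endpoints in different components.
E I (4): add — endpoints in different components.
F H (5): add — endpoints in different components.
A C (7): add — endpoints in different components.
E F (7): add — endpoints in different components.
D H (8): skip — D and H already connected.
G I (9): add — endpoints in different components.
B D (10): add — endpoints in different components.
The 4th edge added is F H.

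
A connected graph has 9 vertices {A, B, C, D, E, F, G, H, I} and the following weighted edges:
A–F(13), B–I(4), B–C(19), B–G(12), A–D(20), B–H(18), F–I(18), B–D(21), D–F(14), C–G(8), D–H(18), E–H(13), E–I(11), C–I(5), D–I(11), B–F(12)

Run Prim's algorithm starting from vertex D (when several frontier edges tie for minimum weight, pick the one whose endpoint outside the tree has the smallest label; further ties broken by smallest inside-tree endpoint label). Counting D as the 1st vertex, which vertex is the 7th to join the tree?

Prim's algorithm from D:
Step 1: cheapest edge leaving the tree is D–I (11); add I.
Step 2: cheapest edge leaving the tree is B–I (4); add B.
Step 3: cheapest edge leaving the tree is C–I (5); add C.
Step 4: cheapest edge leaving the tree is C–G (8); add G.
Step 5: cheapest edge leaving the tree is E–I (11); add E.
Step 6: cheapest edge leaving the tree is B–F (12); add F.
Step 7: cheapest edge leaving the tree is A–F (13); add A.
Step 8: cheapest edge leaving the tree is E–H (13); add H.
Vertex order: D, I, B, C, G, E, F, A, H. The 7th vertex is F.

F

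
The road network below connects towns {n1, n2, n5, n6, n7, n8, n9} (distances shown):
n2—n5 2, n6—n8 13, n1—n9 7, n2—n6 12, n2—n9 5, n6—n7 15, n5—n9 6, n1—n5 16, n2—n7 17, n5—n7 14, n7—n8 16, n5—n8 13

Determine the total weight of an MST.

Sort edges by weight, then run Kruskal:
n2—n5 (2): add — endpoints in different components.
n2—n9 (5): add — endpoints in different components.
n5—n9 (6): skip — n9 and n5 already connected.
n1—n9 (7): add — endpoints in different components.
n2—n6 (12): add — endpoints in different components.
n5—n8 (13): add — endpoints in different components.
n6—n8 (13): skip — n8 and n6 already connected.
n5—n7 (14): add — endpoints in different components.
MST edges: n2—n5, n2—n9, n1—n9, n2—n6, n5—n8, n5—n7; total weight 2+5+7+12+13+14 = 53.

53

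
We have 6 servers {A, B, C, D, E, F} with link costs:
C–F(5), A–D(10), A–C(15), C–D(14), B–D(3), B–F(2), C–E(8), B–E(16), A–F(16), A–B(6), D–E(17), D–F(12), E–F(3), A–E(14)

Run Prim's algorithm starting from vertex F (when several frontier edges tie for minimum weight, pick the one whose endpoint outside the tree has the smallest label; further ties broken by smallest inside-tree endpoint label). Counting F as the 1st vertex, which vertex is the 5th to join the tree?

Prim, starting at F.
Step 1: cheapest edge leaving the tree is B–F (2); add B.
Step 2: cheapest edge leaving the tree is B–D (3); add D.
Step 3: cheapest edge leaving the tree is E–F (3); add E.
Step 4: cheapest edge leaving the tree is C–F (5); add C.
Step 5: cheapest edge leaving the tree is A–B (6); add A.
Vertex order: F, B, D, E, C, A. The 5th vertex is C.

C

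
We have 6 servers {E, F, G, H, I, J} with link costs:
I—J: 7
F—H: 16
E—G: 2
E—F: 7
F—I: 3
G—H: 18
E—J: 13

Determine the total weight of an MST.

Prim, starting at E.
Step 1: cheapest edge leaving the tree is E—G (2); add G.
Step 2: cheapest edge leaving the tree is E—F (7); add F.
Step 3: cheapest edge leaving the tree is F—I (3); add I.
Step 4: cheapest edge leaving the tree is I—J (7); add J.
Step 5: cheapest edge leaving the tree is F—H (16); add H.
MST edges: E—G, E—F, F—I, I—J, F—H; total weight 2+7+3+7+16 = 35.

35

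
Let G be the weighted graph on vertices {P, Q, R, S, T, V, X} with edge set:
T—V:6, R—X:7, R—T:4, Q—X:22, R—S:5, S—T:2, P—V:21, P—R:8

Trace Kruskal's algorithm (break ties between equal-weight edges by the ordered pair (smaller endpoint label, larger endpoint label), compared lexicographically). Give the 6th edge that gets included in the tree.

Q-X

Kruskal's algorithm — process edges by increasing weight (ties by edge label):
S—T (2): add. Components now {V} {P} {S,T} {R} {Q} {X}
R—T (4): add. Components now {V} {P} {R,S,T} {Q} {X}
R—S (5): skip — S and R already connected.
T—V (6): add. Components now {R,S,T,V} {P} {Q} {X}
R—X (7): add. Components now {R,S,T,V,X} {P} {Q}
P—R (8): add. Components now {P,R,S,T,V,X} {Q}
P—V (21): skip — V and P already connected.
Q—X (22): add. Components now {P,Q,R,S,T,V,X}
The 6th edge added is Q—X.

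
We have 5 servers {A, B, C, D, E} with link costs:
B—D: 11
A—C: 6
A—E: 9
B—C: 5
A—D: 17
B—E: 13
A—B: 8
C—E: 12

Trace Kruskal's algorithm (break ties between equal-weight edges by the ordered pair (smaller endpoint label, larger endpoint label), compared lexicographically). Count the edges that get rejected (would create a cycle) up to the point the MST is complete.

Kruskal: consider edges lightest-first.
B—C (5): add — endpoints in different components.
A—C (6): add — endpoints in different components.
A—B (8): skip — A and B already connected.
A—E (9): add — endpoints in different components.
B—D (11): add — endpoints in different components.
Edges rejected before the tree was complete: 1.

1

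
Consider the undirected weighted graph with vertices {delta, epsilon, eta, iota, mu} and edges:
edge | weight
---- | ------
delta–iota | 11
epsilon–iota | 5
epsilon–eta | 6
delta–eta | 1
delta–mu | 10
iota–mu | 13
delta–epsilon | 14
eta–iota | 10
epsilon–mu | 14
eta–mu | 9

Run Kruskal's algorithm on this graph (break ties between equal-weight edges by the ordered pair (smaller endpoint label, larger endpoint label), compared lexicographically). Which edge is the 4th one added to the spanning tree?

Kruskal: consider edges lightest-first.
delta–eta (1): add. Components now {delta,eta} {mu} {iota} {epsilon}
epsilon–iota (5): add. Components now {delta,eta} {mu} {epsilon,iota}
epsilon–eta (6): add. Components now {delta,epsilon,eta,iota} {mu}
eta–mu (9): add. Components now {delta,epsilon,eta,iota,mu}
The 4th edge added is eta–mu.

eta-mu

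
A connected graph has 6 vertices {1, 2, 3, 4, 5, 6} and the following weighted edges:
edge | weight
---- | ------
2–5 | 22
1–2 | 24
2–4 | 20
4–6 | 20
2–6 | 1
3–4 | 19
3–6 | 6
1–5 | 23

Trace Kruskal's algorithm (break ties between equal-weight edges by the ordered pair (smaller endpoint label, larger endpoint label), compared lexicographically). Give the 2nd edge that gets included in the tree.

3-6

Kruskal's algorithm — process edges by increasing weight (ties by edge label):
2–6 (1): add — endpoints in different components.
3–6 (6): add — endpoints in different components.
3–4 (19): add — endpoints in different components.
2–4 (20): skip — 2 and 4 already connected.
4–6 (20): skip — 4 and 6 already connected.
2–5 (22): add — endpoints in different components.
1–5 (23): add — endpoints in different components.
The 2nd edge added is 3–6.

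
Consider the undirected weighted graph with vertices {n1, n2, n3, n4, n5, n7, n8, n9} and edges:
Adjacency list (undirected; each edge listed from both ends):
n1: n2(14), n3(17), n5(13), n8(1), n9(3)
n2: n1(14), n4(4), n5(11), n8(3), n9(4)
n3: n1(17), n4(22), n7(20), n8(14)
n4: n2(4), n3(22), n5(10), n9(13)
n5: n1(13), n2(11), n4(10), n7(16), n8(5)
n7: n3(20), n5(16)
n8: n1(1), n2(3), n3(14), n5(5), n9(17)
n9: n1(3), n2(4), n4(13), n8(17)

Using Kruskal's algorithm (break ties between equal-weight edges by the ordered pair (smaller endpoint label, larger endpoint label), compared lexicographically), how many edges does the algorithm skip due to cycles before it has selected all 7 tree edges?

Sort edges by weight, then run Kruskal:
n1–n8 (1): add — endpoints in different components.
n1–n9 (3): add — endpoints in different components.
n2–n8 (3): add — endpoints in different components.
n2–n4 (4): add — endpoints in different components.
n2–n9 (4): skip — n9 and n2 already connected.
n5–n8 (5): add — endpoints in different components.
n4–n5 (10): skip — n4 and n5 already connected.
n2–n5 (11): skip — n2 and n5 already connected.
n1–n5 (13): skip — n1 and n5 already connected.
n4–n9 (13): skip — n4 and n9 already connected.
n1–n2 (14): skip — n1 and n2 already connected.
n3–n8 (14): add — endpoints in different components.
n5–n7 (16): add — endpoints in different components.
Edges rejected before the tree was complete: 6.

6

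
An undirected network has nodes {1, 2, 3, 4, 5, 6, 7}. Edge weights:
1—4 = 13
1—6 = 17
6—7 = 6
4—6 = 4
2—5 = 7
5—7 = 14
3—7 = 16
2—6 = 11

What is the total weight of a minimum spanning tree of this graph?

57

Prim, starting at 3.
Step 1: frontier [3—7 16] → take 3—7 (16); add 7.
Step 2: frontier [6—7 6, 5—7 14] → take 6—7 (6); add 6.
Step 3: frontier [4—6 4, 2—6 11, 1—6 17, 5—7 14] → take 4—6 (4); add 4.
Step 4: frontier [1—4 13, 2—6 11, 1—6 17, 5—7 14] → take 2—6 (11); add 2.
Step 5: frontier [2—5 7, 1—4 13, 1—6 17, 5—7 14] → take 2—5 (7); add 5.
Step 6: frontier [1—4 13, 1—6 17] → take 1—4 (13); add 1.
MST edges: 3—7, 6—7, 4—6, 2—6, 2—5, 1—4; total weight 16+6+4+11+7+13 = 57.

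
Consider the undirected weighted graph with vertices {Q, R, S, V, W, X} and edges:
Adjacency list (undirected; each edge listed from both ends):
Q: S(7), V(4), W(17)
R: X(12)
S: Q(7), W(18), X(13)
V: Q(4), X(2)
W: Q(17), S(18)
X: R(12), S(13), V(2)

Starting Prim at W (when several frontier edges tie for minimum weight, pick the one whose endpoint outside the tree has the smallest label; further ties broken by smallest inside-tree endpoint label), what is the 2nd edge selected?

Q-V

Grow the tree from W using Prim:
Step 1: cheapest edge leaving the tree is Q—W (17); add Q.
Step 2: cheapest edge leaving the tree is Q—V (4); add V.
Step 3: cheapest edge leaving the tree is V—X (2); add X.
Step 4: cheapest edge leaving the tree is Q—S (7); add S.
Step 5: cheapest edge leaving the tree is R—X (12); add R.
The 2nd edge added is Q—V.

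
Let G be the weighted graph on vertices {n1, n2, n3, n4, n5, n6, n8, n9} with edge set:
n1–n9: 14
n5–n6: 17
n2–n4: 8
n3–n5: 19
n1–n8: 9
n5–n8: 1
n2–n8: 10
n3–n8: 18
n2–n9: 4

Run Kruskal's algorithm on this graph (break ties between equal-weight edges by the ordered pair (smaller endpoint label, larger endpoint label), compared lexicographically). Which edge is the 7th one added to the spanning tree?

n3-n8

Kruskal: consider edges lightest-first.
n5–n8 (1): add — endpoints in different components.
n2–n9 (4): add — endpoints in different components.
n2–n4 (8): add — endpoints in different components.
n1–n8 (9): add — endpoints in different components.
n2–n8 (10): add — endpoints in different components.
n1–n9 (14): skip — n9 and n1 already connected.
n5–n6 (17): add — endpoints in different components.
n3–n8 (18): add — endpoints in different components.
The 7th edge added is n3–n8.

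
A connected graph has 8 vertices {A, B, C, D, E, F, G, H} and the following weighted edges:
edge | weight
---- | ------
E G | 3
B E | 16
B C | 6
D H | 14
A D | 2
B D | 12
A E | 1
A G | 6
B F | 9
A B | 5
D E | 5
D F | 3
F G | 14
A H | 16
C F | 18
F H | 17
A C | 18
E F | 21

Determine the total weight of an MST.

34

Kruskal: consider edges lightest-first.
A E (1): add — endpoints in different components.
A D (2): add — endpoints in different components.
D F (3): add — endpoints in different components.
E G (3): add — endpoints in different components.
A B (5): add — endpoints in different components.
D E (5): skip — D and E already connected.
A G (6): skip — A and G already connected.
B C (6): add — endpoints in different components.
B F (9): skip — B and F already connected.
B D (12): skip — B and D already connected.
D H (14): add — endpoints in different components.
MST edges: A E, A D, D F, E G, A B, B C, D H; total weight 1+2+3+3+5+6+14 = 34.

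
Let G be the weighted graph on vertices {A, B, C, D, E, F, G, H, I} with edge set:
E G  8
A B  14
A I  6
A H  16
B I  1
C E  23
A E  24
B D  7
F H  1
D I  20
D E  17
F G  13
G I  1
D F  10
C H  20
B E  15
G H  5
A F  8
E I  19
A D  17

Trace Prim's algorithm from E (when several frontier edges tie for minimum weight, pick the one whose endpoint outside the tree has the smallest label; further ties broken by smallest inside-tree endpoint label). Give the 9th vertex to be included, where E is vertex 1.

C

Grow the tree from E using Prim:
Step 1: cheapest edge leaving the tree is E G (8); add G.
Step 2: cheapest edge leaving the tree is G I (1); add I.
Step 3: cheapest edge leaving the tree is B I (1); add B.
Step 4: cheapest edge leaving the tree is G H (5); add H.
Step 5: cheapest edge leaving the tree is F H (1); add F.
Step 6: cheapest edge leaving the tree is A I (6); add A.
Step 7: cheapest edge leaving the tree is B D (7); add D.
Step 8: cheapest edge leaving the tree is C H (20); add C.
Vertex order: E, G, I, B, H, F, A, D, C. The 9th vertex is C.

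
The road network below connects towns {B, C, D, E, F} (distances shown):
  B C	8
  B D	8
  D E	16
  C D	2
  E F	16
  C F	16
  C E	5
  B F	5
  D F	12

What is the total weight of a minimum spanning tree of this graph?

Sort edges by weight, then run Kruskal:
C D (2): add — endpoints in different components.
B F (5): add — endpoints in different components.
C E (5): add — endpoints in different components.
B C (8): add — endpoints in different components.
MST edges: C D, B F, C E, B C; total weight 2+5+5+8 = 20.

20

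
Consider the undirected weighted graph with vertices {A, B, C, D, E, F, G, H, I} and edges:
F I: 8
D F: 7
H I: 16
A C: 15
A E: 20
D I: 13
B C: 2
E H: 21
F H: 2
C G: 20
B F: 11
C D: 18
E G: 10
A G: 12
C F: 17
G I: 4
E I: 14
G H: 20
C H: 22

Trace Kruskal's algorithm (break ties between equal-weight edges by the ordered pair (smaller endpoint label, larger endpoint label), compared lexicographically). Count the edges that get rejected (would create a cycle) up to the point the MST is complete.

Sort edges by weight, then run Kruskal:
B C (2): add — endpoints in different components.
F H (2): add — endpoints in different components.
G I (4): add — endpoints in different components.
D F (7): add — endpoints in different components.
F I (8): add — endpoints in different components.
E G (10): add — endpoints in different components.
B F (11): add — endpoints in different components.
A G (12): add — endpoints in different components.
Edges rejected before the tree was complete: 0.

0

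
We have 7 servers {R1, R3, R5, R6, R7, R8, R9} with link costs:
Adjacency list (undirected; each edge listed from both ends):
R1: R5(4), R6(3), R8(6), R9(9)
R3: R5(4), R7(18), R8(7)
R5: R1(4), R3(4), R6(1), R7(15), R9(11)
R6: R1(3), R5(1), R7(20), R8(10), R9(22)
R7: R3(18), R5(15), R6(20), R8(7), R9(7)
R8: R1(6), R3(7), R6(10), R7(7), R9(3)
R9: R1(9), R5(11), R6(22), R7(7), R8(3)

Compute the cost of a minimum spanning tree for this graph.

Kruskal's algorithm — process edges by increasing weight (ties by edge label):
R5–R6 (1): add. Components now {R9} {R5,R6} {R8} {R7} {R3} {R1}
R1–R6 (3): add. Components now {R9} {R1,R5,R6} {R8} {R7} {R3}
R8–R9 (3): add. Components now {R8,R9} {R1,R5,R6} {R7} {R3}
R1–R5 (4): skip — R5 and R1 already connected.
R3–R5 (4): add. Components now {R8,R9} {R1,R3,R5,R6} {R7}
R1–R8 (6): add. Components now {R1,R3,R5,R6,R8,R9} {R7}
R3–R8 (7): skip — R8 and R3 already connected.
R7–R8 (7): add. Components now {R1,R3,R5,R6,R7,R8,R9}
MST edges: R5–R6, R1–R6, R8–R9, R3–R5, R1–R8, R7–R8; total weight 1+3+3+4+6+7 = 24.

24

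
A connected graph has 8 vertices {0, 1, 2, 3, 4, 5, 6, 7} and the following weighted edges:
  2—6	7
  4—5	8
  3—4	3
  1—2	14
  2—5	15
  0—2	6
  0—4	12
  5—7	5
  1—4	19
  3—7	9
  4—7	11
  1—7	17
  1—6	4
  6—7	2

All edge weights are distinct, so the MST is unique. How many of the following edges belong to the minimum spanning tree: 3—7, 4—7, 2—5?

0

Sort edges by weight, then run Kruskal:
6—7 (2): add — endpoints in different components.
3—4 (3): add — endpoints in different components.
1—6 (4): add — endpoints in different components.
5—7 (5): add — endpoints in different components.
0—2 (6): add — endpoints in different components.
2—6 (7): add — endpoints in different components.
4—5 (8): add — endpoints in different components.
MST edge set: {6—7, 3—4, 1—6, 5—7, 0—2, 2—6, 4—5}.
Of the listed edges, {} are in the MST → 0.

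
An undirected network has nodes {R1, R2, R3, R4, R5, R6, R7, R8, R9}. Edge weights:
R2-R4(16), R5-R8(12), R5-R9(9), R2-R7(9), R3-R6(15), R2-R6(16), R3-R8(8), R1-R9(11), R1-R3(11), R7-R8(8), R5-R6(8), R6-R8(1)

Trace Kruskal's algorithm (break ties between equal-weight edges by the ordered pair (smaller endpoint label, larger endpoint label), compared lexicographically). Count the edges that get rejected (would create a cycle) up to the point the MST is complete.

Sort edges by weight, then run Kruskal:
R6-R8 (1): add — endpoints in different components.
R3-R8 (8): add — endpoints in different components.
R5-R6 (8): add — endpoints in different components.
R7-R8 (8): add — endpoints in different components.
R2-R7 (9): add — endpoints in different components.
R5-R9 (9): add — endpoints in different components.
R1-R3 (11): add — endpoints in different components.
R1-R9 (11): skip — R1 and R9 already connected.
R5-R8 (12): skip — R8 and R5 already connected.
R3-R6 (15): skip — R3 and R6 already connected.
R2-R4 (16): add — endpoints in different components.
Edges rejected before the tree was complete: 3.

3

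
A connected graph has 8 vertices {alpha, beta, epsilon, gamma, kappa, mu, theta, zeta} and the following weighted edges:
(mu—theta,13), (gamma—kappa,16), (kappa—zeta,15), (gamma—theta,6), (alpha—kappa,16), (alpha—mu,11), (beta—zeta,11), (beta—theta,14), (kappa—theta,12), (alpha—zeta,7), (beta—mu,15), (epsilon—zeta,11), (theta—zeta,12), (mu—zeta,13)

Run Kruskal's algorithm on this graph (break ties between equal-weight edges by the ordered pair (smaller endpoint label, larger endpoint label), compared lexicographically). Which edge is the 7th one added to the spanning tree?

Kruskal's algorithm — process edges by increasing weight (ties by edge label):
gamma—theta (6): add — endpoints in different components.
alpha—zeta (7): add — endpoints in different components.
alpha—mu (11): add — endpoints in different components.
beta—zeta (11): add — endpoints in different components.
epsilon—zeta (11): add — endpoints in different components.
kappa—theta (12): add — endpoints in different components.
theta—zeta (12): add — endpoints in different components.
The 7th edge added is theta—zeta.

theta-zeta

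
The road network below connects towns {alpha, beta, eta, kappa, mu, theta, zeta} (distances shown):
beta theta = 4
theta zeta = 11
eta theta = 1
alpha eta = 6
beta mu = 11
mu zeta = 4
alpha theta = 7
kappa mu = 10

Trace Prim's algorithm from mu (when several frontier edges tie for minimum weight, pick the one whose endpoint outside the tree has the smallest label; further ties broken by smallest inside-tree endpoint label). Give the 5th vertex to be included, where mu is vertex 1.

Prim's algorithm from mu:
Step 1: cheapest edge leaving the tree is mu zeta (4); add zeta.
Step 2: cheapest edge leaving the tree is kappa mu (10); add kappa.
Step 3: cheapest edge leaving the tree is beta mu (11); add beta.
Step 4: cheapest edge leaving the tree is beta theta (4); add theta.
Step 5: cheapest edge leaving the tree is eta theta (1); add eta.
Step 6: cheapest edge leaving the tree is alpha eta (6); add alpha.
Vertex order: mu, zeta, kappa, beta, theta, eta, alpha. The 5th vertex is theta.

theta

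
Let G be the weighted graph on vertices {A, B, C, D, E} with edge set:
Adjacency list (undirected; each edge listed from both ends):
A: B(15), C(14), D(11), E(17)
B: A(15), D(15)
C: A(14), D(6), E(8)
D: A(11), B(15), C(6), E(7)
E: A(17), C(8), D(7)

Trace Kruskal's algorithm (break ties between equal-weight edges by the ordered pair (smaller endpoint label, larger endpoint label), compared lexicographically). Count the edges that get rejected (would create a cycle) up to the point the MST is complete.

2

Kruskal: consider edges lightest-first.
C–D (6): add. Components now {A} {B} {C,D} {E}
D–E (7): add. Components now {A} {B} {C,D,E}
C–E (8): skip — C and E already connected.
A–D (11): add. Components now {A,C,D,E} {B}
A–C (14): skip — A and C already connected.
A–B (15): add. Components now {A,B,C,D,E}
Edges rejected before the tree was complete: 2.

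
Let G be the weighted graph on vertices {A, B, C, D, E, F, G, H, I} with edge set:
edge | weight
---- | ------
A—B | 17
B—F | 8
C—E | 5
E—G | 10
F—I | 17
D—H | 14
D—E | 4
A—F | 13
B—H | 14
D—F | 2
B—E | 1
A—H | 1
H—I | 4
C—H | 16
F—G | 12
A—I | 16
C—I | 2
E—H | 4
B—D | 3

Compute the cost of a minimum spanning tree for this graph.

27

Grow the tree from E using Prim:
Step 1: cheapest edge leaving the tree is B—E (1); add B.
Step 2: cheapest edge leaving the tree is B—D (3); add D.
Step 3: cheapest edge leaving the tree is D—F (2); add F.
Step 4: cheapest edge leaving the tree is E—H (4); add H.
Step 5: cheapest edge leaving the tree is A—H (1); add A.
Step 6: cheapest edge leaving the tree is H—I (4); add I.
Step 7: cheapest edge leaving the tree is C—I (2); add C.
Step 8: cheapest edge leaving the tree is E—G (10); add G.
MST edges: B—E, B—D, D—F, E—H, A—H, H—I, C—I, E—G; total weight 1+3+2+4+1+4+2+10 = 27.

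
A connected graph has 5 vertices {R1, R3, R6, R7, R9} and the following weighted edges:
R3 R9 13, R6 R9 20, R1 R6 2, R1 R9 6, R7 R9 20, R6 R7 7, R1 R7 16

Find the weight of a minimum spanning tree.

28

Prim, starting at R3.
Step 1: cheapest edge leaving the tree is R3 R9 (13); add R9.
Step 2: cheapest edge leaving the tree is R1 R9 (6); add R1.
Step 3: cheapest edge leaving the tree is R1 R6 (2); add R6.
Step 4: cheapest edge leaving the tree is R6 R7 (7); add R7.
MST edges: R3 R9, R1 R9, R1 R6, R6 R7; total weight 13+6+2+7 = 28.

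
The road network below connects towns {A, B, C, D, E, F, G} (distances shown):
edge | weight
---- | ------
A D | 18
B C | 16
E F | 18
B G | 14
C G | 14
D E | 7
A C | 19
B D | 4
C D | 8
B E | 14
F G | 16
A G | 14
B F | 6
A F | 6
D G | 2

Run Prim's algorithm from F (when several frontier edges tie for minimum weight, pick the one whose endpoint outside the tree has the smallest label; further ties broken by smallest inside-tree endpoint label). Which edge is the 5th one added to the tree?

D-E

Prim's algorithm from F:
Step 1: cheapest edge leaving the tree is A F (6); add A.
Step 2: cheapest edge leaving the tree is B F (6); add B.
Step 3: cheapest edge leaving the tree is B D (4); add D.
Step 4: cheapest edge leaving the tree is D G (2); add G.
Step 5: cheapest edge leaving the tree is D E (7); add E.
Step 6: cheapest edge leaving the tree is C D (8); add C.
The 5th edge added is D E.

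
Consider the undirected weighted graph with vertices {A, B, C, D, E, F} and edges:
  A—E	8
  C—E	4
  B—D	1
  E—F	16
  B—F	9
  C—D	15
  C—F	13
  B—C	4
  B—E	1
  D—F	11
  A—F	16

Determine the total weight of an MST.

23

Kruskal: consider edges lightest-first.
B—D (1): add — endpoints in different components.
B—E (1): add — endpoints in different components.
B—C (4): add — endpoints in different components.
C—E (4): skip — C and E already connected.
A—E (8): add — endpoints in different components.
B—F (9): add — endpoints in different components.
MST edges: B—D, B—E, B—C, A—E, B—F; total weight 1+1+4+8+9 = 23.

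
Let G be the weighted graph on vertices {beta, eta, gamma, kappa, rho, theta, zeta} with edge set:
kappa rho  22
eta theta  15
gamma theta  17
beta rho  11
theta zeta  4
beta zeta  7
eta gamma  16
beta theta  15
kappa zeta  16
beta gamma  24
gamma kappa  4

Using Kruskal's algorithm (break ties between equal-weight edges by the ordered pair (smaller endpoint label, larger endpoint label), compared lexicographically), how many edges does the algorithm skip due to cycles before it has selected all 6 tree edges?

1

Kruskal: consider edges lightest-first.
gamma kappa (4): add — endpoints in different components.
theta zeta (4): add — endpoints in different components.
beta zeta (7): add — endpoints in different components.
beta rho (11): add — endpoints in different components.
beta theta (15): skip — beta and theta already connected.
eta theta (15): add — endpoints in different components.
eta gamma (16): add — endpoints in different components.
Edges rejected before the tree was complete: 1.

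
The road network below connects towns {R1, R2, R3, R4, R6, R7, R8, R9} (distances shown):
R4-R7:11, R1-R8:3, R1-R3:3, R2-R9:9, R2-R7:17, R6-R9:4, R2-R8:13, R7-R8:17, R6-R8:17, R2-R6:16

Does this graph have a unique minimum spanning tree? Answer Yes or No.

Sort edges by weight, then run Kruskal:
R1-R3 (3): add — endpoints in different components.
R1-R8 (3): add — endpoints in different components.
R6-R9 (4): add — endpoints in different components.
R2-R9 (9): add — endpoints in different components.
R4-R7 (11): add — endpoints in different components.
R2-R8 (13): add — endpoints in different components.
R2-R6 (16): skip — R6 and R2 already connected.
R2-R7 (17): add — endpoints in different components.
Non-tree edge R7-R8 has weight 17, equal to the heaviest edge on its tree cycle — swapping gives another MST of the same weight. Not unique.

No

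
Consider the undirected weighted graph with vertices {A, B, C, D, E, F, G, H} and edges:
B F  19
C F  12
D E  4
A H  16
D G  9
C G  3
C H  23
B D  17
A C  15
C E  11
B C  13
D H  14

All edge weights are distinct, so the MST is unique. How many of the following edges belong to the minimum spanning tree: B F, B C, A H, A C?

2

Sort edges by weight, then run Kruskal:
C G (3): add — endpoints in different components.
D E (4): add — endpoints in different components.
D G (9): add — endpoints in different components.
C E (11): skip — C and E already connected.
C F (12): add — endpoints in different components.
B C (13): add — endpoints in different components.
D H (14): add — endpoints in different components.
A C (15): add — endpoints in different components.
MST edge set: {C G, D E, D G, C F, B C, D H, A C}.
Of the listed edges, {B C, A C} are in the MST → 2.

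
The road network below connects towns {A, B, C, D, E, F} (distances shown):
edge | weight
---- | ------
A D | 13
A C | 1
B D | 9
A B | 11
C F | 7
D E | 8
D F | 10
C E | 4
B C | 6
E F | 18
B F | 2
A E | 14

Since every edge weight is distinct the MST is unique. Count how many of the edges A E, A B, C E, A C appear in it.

2

Sort edges by weight, then run Kruskal:
A C (1): add — endpoints in different components.
B F (2): add — endpoints in different components.
C E (4): add — endpoints in different components.
B C (6): add — endpoints in different components.
C F (7): skip — C and F already connected.
D E (8): add — endpoints in different components.
MST edge set: {A C, B F, C E, B C, D E}.
Of the listed edges, {C E, A C} are in the MST → 2.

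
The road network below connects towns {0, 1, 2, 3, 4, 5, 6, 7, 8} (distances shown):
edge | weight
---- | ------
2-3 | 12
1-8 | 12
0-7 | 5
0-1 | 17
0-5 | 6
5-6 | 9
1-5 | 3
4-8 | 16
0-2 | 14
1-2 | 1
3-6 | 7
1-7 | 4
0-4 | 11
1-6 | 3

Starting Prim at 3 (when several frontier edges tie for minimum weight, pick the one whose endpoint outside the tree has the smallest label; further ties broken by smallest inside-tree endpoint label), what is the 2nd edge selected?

1-6

Prim, starting at 3.
Step 1: frontier [3-6 7, 2-3 12] → take 3-6 (7); add 6.
Step 2: frontier [2-3 12, 1-6 3, 5-6 9] → take 1-6 (3); add 1.
Step 3: frontier [1-2 1, 1-5 3, 1-7 4, 1-8 12, 0-1 17, 2-3 12, 5-6 9] → take 1-2 (1); add 2.
Step 4: frontier [1-5 3, 1-7 4, 1-8 12, 0-1 17, 0-2 14, 5-6 9] → take 1-5 (3); add 5.
Step 5: frontier [1-7 4, 1-8 12, 0-1 17, 0-2 14, 0-5 6] → take 1-7 (4); add 7.
Step 6: frontier [1-8 12, 0-1 17, 0-2 14, 0-5 6, 0-7 5] → take 0-7 (5); add 0.
Step 7: frontier [0-4 11, 1-8 12] → take 0-4 (11); add 4.
Step 8: frontier [1-8 12, 4-8 16] → take 1-8 (12); add 8.
The 2nd edge added is 1-6.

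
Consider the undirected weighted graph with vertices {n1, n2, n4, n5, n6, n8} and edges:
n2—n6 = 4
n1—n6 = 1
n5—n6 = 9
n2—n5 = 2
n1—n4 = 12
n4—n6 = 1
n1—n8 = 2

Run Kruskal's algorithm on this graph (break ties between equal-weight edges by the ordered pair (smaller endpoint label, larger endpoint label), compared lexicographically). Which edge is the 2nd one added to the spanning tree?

Sort edges by weight, then run Kruskal:
n1—n6 (1): add. Components now {n1,n6} {n4} {n5} {n8} {n2}
n4—n6 (1): add. Components now {n1,n4,n6} {n5} {n8} {n2}
n1—n8 (2): add. Components now {n1,n4,n6,n8} {n5} {n2}
n2—n5 (2): add. Components now {n1,n4,n6,n8} {n2,n5}
n2—n6 (4): add. Components now {n1,n2,n4,n5,n6,n8}
The 2nd edge added is n4—n6.

n4-n6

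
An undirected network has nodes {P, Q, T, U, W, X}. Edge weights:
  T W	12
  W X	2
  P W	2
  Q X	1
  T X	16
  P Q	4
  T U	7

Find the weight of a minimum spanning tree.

24

Kruskal: consider edges lightest-first.
Q X (1): add — endpoints in different components.
P W (2): add — endpoints in different components.
W X (2): add — endpoints in different components.
P Q (4): skip — Q and P already connected.
T U (7): add — endpoints in different components.
T W (12): add — endpoints in different components.
MST edges: Q X, P W, W X, T U, T W; total weight 1+2+2+7+12 = 24.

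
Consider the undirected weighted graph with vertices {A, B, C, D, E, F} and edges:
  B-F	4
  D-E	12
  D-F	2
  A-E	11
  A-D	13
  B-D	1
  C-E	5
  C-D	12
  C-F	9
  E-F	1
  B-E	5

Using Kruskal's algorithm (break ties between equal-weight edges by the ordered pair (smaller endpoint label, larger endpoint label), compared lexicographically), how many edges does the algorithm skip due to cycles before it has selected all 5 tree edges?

3

Kruskal's algorithm — process edges by increasing weight (ties by edge label):
B-D (1): add. Components now {A} {B,D} {C} {E} {F}
E-F (1): add. Components now {A} {B,D} {C} {E,F}
D-F (2): add. Components now {A} {B,D,E,F} {C}
B-F (4): skip — B and F already connected.
B-E (5): skip — B and E already connected.
C-E (5): add. Components now {A} {B,C,D,E,F}
C-F (9): skip — C and F already connected.
A-E (11): add. Components now {A,B,C,D,E,F}
Edges rejected before the tree was complete: 3.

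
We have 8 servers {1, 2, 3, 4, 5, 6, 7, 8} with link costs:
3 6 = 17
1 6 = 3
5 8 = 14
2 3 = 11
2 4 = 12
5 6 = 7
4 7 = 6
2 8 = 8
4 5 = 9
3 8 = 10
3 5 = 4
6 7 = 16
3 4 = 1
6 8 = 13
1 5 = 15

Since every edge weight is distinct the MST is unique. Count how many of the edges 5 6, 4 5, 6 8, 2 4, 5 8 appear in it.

1

Kruskal's algorithm — process edges by increasing weight (ties by edge label):
3 4 (1): add — endpoints in different components.
1 6 (3): add — endpoints in different components.
3 5 (4): add — endpoints in different components.
4 7 (6): add — endpoints in different components.
5 6 (7): add — endpoints in different components.
2 8 (8): add — endpoints in different components.
4 5 (9): skip — 4 and 5 already connected.
3 8 (10): add — endpoints in different components.
MST edge set: {3 4, 1 6, 3 5, 4 7, 5 6, 2 8, 3 8}.
Of the listed edges, {5 6} are in the MST → 1.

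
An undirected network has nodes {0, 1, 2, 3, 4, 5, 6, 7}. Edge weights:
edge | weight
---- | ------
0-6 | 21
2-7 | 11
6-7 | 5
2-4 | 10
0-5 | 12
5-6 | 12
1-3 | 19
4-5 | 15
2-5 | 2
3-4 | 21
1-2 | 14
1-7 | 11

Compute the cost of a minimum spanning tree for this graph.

70

Kruskal: consider edges lightest-first.
2-5 (2): add — endpoints in different components.
6-7 (5): add — endpoints in different components.
2-4 (10): add — endpoints in different components.
1-7 (11): add — endpoints in different components.
2-7 (11): add — endpoints in different components.
0-5 (12): add — endpoints in different components.
5-6 (12): skip — 5 and 6 already connected.
1-2 (14): skip — 1 and 2 already connected.
4-5 (15): skip — 4 and 5 already connected.
1-3 (19): add — endpoints in different components.
MST edges: 2-5, 6-7, 2-4, 1-7, 2-7, 0-5, 1-3; total weight 2+5+10+11+11+12+19 = 70.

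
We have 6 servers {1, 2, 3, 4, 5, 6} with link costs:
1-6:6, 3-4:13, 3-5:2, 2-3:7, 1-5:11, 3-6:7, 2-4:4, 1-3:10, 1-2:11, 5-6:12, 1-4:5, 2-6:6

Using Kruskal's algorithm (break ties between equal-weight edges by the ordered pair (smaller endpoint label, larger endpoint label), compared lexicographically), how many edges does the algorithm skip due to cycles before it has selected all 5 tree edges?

1

Sort edges by weight, then run Kruskal:
3-5 (2): add — endpoints in different components.
2-4 (4): add — endpoints in different components.
1-4 (5): add — endpoints in different components.
1-6 (6): add — endpoints in different components.
2-6 (6): skip — 2 and 6 already connected.
2-3 (7): add — endpoints in different components.
Edges rejected before the tree was complete: 1.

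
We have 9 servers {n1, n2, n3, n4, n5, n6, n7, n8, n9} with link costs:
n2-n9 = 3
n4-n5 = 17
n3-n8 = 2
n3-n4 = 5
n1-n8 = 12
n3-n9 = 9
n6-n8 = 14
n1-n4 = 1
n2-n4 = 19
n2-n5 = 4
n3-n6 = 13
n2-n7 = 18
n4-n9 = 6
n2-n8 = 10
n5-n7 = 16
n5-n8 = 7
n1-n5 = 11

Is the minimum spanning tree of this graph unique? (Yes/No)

Yes

Kruskal: consider edges lightest-first.
n1-n4 (1): add — endpoints in different components.
n3-n8 (2): add — endpoints in different components.
n2-n9 (3): add — endpoints in different components.
n2-n5 (4): add — endpoints in different components.
n3-n4 (5): add — endpoints in different components.
n4-n9 (6): add — endpoints in different components.
n5-n8 (7): skip — n5 and n8 already connected.
n3-n9 (9): skip — n9 and n3 already connected.
n2-n8 (10): skip — n2 and n8 already connected.
n1-n5 (11): skip — n5 and n1 already connected.
n1-n8 (12): skip — n1 and n8 already connected.
n3-n6 (13): add — endpoints in different components.
n6-n8 (14): skip — n8 and n6 already connected.
n5-n7 (16): add — endpoints in different components.
Every non-tree edge has weight strictly greater than the heaviest edge on the tree path between its endpoints, so the MST is unique.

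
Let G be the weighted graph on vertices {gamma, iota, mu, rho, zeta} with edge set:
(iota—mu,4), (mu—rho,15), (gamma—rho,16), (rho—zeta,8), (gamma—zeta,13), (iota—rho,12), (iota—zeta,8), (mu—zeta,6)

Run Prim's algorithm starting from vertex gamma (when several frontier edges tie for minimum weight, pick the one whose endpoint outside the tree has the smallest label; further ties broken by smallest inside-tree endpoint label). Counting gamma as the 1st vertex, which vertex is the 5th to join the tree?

Prim, starting at gamma.
Step 1: frontier [gamma—zeta 13, gamma—rho 16] → take gamma—zeta (13); add zeta.
Step 2: frontier [gamma—rho 16, mu—zeta 6, iota—zeta 8, rho—zeta 8] → take mu—zeta (6); add mu.
Step 3: frontier [gamma—rho 16, iota—mu 4, mu—rho 15, iota—zeta 8, rho—zeta 8] → take iota—mu (4); add iota.
Step 4: frontier [gamma—rho 16, iota—rho 12, mu—rho 15, rho—zeta 8] → take rho—zeta (8); add rho.
Vertex order: gamma, zeta, mu, iota, rho. The 5th vertex is rho.

rho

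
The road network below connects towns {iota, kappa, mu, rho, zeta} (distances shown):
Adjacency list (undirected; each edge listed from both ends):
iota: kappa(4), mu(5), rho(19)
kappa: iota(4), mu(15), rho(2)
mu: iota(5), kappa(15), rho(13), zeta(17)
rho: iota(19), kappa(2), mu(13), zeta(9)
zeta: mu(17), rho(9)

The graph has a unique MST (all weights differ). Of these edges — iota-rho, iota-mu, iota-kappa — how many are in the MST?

Kruskal: consider edges lightest-first.
kappa-rho (2): add. Components now {kappa,rho} {iota} {mu} {zeta}
iota-kappa (4): add. Components now {iota,kappa,rho} {mu} {zeta}
iota-mu (5): add. Components now {iota,kappa,mu,rho} {zeta}
rho-zeta (9): add. Components now {iota,kappa,mu,rho,zeta}
MST edge set: {kappa-rho, iota-kappa, iota-mu, rho-zeta}.
Of the listed edges, {iota-mu, iota-kappa} are in the MST → 2.

2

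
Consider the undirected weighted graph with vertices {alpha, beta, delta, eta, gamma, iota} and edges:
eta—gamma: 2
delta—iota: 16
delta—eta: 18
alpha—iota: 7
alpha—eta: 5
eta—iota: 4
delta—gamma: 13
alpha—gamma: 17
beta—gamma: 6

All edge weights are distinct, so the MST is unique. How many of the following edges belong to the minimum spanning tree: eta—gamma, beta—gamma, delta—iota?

2

Kruskal's algorithm — process edges by increasing weight (ties by edge label):
eta—gamma (2): add — endpoints in different components.
eta—iota (4): add — endpoints in different components.
alpha—eta (5): add — endpoints in different components.
beta—gamma (6): add — endpoints in different components.
alpha—iota (7): skip — alpha and iota already connected.
delta—gamma (13): add — endpoints in different components.
MST edge set: {eta—gamma, eta—iota, alpha—eta, beta—gamma, delta—gamma}.
Of the listed edges, {eta—gamma, beta—gamma} are in the MST → 2.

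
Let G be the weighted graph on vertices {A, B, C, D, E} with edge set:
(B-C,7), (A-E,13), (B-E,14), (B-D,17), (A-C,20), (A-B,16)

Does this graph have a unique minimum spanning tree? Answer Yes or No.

Yes

Sort edges by weight, then run Kruskal:
B-C (7): add. Components now {A} {B,C} {D} {E}
A-E (13): add. Components now {A,E} {B,C} {D}
B-E (14): add. Components now {A,B,C,E} {D}
A-B (16): skip — A and B already connected.
B-D (17): add. Components now {A,B,C,D,E}
Every non-tree edge has weight strictly greater than the heaviest edge on the tree path between its endpoints, so the MST is unique.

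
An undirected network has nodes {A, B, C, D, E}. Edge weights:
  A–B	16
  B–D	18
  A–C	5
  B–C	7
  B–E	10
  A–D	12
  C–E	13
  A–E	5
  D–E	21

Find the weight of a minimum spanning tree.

Prim's algorithm from A:
Step 1: cheapest edge leaving the tree is A–C (5); add C.
Step 2: cheapest edge leaving the tree is A–E (5); add E.
Step 3: cheapest edge leaving the tree is B–C (7); add B.
Step 4: cheapest edge leaving the tree is A–D (12); add D.
MST edges: A–C, A–E, B–C, A–D; total weight 5+5+7+12 = 29.

29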